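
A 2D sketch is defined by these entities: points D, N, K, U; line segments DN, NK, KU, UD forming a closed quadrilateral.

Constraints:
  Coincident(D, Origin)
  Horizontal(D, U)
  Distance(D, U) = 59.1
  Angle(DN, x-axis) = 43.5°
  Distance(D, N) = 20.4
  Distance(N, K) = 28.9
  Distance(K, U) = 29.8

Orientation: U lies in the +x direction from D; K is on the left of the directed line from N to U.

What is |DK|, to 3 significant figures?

48.4

Checks: |NK| = 28.90 ✓; |KU| = 29.80 ✓.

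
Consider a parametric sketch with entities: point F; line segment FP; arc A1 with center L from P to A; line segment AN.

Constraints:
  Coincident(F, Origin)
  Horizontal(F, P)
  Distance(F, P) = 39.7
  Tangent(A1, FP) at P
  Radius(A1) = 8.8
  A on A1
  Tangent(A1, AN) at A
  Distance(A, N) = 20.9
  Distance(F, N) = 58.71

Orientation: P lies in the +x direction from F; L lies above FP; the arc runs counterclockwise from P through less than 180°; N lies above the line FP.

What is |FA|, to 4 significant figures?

48.98

Checks: ∠(LP, PF) = 90.00° ✓; |LP| = 8.800 ✓; |LA| = 8.800 ✓; ∠(LA, AN) = 90.00° ✓; |AN| = 20.90 ✓; |FN| = 58.71 ✓.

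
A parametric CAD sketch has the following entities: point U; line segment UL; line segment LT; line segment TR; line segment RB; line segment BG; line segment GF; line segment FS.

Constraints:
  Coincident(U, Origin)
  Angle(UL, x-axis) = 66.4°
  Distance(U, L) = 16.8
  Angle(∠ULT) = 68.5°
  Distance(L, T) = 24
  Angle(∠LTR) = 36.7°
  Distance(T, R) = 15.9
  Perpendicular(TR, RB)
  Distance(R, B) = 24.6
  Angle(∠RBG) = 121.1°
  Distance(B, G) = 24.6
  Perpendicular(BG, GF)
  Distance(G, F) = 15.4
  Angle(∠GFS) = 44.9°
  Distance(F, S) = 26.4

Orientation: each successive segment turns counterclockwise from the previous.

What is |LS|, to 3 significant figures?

17.5

U is at the origin; UL runs at 66.4° with length 16.8, so L = (6.73, 15.4). ∠ULT = 68.5° gives LT at 178° from the x-axis; with |LT| = 24.0, T = (-17.3, 16.3). ∠LTR = 36.7° gives TR at -38.8° from the x-axis; with |TR| = 15.9, R = (-4.87, 6.31). TR is perpendicular to RB, so RB runs at 51.2°; with |RB| = 24.6, B = (10.5, 25.5). ∠RBG = 121.1° gives BG at 110° from the x-axis; with |BG| = 24.6, G = (2.09, 48.6). BG is perpendicular to GF, so GF runs at -160°; with |GF| = 15.4, F = (-12.4, 43.3). ∠GFS = 44.9° gives FS at -24.8° from the x-axis; with |FS| = 26.4, S = (11.6, 32.2). Then |LS| = |S − L| = 17.5.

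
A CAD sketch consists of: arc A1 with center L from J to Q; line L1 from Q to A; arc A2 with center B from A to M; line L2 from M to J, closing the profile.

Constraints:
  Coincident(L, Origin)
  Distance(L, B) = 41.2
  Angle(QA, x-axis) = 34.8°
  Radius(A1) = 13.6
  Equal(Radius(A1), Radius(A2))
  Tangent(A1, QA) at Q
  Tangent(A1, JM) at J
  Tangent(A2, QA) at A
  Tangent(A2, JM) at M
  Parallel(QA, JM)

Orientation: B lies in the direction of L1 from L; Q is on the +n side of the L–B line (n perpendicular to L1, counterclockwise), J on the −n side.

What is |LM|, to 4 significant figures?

43.39

Tangency of A1 to both parallel lines with radius 13.6 puts Q and J at L ± 13.6·n: Q = (-7.762, 11.17), J = (7.762, -11.17). Equal radii place A and M the same way about B: A = B + 13.6·n = (26.07, 34.68), M = B − 13.6·n = (41.59, 12.35). Then |LM| = |M − L| = 43.39.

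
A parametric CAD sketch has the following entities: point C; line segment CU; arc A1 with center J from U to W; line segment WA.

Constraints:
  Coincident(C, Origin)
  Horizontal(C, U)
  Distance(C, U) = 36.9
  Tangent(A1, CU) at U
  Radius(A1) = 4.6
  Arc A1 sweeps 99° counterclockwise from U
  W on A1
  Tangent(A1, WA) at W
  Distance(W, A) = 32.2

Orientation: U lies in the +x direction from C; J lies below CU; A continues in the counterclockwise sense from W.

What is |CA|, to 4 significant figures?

52.69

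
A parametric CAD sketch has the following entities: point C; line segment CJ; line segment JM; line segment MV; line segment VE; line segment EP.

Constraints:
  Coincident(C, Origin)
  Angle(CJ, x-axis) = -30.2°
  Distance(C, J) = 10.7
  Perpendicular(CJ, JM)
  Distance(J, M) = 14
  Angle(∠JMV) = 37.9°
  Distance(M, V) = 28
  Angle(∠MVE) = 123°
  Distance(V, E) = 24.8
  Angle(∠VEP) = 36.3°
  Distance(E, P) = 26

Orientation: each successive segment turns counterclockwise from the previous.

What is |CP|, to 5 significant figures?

11.460

∠MVE = 123.0° gives VE at -101.10° from the x-axis; with |VE| = 24.8, E = (-14.464, -28.062). ∠VEP = 36.3° gives EP at 42.600° from the x-axis; with |EP| = 26.0, P = (4.6746, -10.463). Then |CP| = |P − C| = 11.460.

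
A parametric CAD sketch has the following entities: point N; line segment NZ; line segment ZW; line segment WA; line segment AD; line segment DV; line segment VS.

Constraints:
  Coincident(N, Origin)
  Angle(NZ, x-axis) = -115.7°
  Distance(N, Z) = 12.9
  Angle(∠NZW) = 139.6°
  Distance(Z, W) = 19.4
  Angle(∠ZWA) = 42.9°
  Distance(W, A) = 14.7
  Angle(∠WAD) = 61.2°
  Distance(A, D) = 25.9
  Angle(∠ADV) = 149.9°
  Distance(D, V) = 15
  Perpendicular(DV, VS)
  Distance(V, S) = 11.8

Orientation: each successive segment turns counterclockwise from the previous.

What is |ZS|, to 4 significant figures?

31.74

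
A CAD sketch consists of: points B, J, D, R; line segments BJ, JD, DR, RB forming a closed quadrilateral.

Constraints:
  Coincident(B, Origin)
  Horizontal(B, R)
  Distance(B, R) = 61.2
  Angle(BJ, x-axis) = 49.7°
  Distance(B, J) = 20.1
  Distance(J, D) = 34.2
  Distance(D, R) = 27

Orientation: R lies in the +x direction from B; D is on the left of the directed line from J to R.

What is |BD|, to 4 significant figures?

51.63

Checks: |BR| = 61.20 ✓; |BJ| = 20.10 ✓; |JD| = 34.20 ✓; |DR| = 27.00 ✓.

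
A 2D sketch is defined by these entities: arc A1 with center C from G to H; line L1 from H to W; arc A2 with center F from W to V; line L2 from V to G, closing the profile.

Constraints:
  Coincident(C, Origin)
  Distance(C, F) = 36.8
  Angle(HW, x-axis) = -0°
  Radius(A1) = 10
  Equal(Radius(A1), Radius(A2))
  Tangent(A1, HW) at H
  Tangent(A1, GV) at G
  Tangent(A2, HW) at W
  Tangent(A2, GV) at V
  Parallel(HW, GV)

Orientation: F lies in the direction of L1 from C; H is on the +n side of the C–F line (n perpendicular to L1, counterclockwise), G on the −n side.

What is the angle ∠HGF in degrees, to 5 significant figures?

74.798°

C is at the origin and F lies 36.8 along u from C, so F = 36.8·u = (36.800, -0.0000). Tangency of A1 to both parallel lines with radius 10.0 puts H and G at C ± 10.0·n: H = (0.0000, 10.000), G = (-0.0000, -10.000). Then cos ∠HGF = GH·GF / (|GH||GF|), giving 74.798°.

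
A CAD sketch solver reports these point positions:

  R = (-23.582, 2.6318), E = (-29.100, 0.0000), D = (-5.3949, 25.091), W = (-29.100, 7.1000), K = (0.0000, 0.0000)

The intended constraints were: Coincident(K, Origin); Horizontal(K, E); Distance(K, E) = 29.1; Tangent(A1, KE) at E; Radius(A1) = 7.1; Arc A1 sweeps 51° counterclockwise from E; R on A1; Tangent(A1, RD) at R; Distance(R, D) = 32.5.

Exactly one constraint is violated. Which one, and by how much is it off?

Distance(R, D) = 32.5 — off by 3.60.

K = (0.00, 0.00) ✓; K.y = 0.00, E.y = 0.00 ✓; |KE| = 29.10 ✓; ∠(WE, EK) = 90.00° ✓; |WE| = 7.100 ✓; bearing(W→R) − bearing(W→E) = 51.00° ✓; |WR| = 7.100 ✓; ∠(WR, RD) = 90.00° ✓; |RD| = 28.90 ✗.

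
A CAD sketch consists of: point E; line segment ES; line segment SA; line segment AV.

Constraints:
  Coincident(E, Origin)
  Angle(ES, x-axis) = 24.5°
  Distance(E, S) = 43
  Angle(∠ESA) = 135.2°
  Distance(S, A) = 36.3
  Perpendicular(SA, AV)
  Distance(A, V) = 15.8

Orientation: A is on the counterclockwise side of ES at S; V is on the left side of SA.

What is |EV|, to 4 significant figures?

68.37

E is at the origin; ES runs at 24.5° with length 43.0, so S = 43.0·(cos 24.5°, sin 24.5°) = (39.13, 17.83). ∠ESA = 135.2°, so SA runs at 24.5° + (180° − 135.2°) = 69.30° from the x-axis; with |SA| = 36.3, A = S + 36.3·(cos 69.30°, sin 69.30°) = (51.96, 51.79). SA ⟂ AV; with |AV| = 15.8 on the left of SA, V = A + 15.8·(-0.9354, 0.3535) = (37.18, 57.37). Then |EV| = |V − E| = 68.37.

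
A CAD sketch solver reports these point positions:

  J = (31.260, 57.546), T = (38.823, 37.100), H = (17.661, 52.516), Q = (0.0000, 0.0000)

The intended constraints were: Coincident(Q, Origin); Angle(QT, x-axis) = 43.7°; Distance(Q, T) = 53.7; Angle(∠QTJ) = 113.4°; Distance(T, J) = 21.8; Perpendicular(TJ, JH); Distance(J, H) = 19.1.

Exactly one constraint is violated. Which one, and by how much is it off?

Distance(J, H) = 19.1 — off by 4.60.

Q = (0.00, 0.00) ✓; QT at 43.70° ✓; |QT| = 53.70 ✓; ∠QTJ = 113.4° ✓; |TJ| = 21.80 ✓; ∠(TJ, JH) = 90.00° ✓; |JH| = 14.50 ✗.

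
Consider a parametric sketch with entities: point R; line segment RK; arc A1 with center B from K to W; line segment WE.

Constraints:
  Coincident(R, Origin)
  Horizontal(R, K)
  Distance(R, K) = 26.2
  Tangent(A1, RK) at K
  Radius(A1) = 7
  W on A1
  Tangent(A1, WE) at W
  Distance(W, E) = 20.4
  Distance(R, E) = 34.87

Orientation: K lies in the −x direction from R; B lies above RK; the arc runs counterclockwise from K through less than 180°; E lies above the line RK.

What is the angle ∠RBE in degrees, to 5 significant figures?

90.750°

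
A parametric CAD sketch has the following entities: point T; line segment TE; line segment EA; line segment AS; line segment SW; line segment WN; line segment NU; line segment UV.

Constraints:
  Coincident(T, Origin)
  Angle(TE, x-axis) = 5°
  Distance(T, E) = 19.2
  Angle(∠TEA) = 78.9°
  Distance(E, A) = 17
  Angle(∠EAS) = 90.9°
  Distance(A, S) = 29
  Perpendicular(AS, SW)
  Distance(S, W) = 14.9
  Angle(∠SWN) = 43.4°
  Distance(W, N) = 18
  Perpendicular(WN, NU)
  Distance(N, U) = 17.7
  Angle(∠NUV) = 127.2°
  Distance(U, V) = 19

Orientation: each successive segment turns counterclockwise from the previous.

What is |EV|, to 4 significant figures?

54.22

The perpendicularity gives NU at right angles to WN, so NU runs at 151.8°; with |NU| = 17.7, U = (-16.76, 20.25). ∠NUV = 127.2° gives UV at -155.4° from the x-axis; with |UV| = 19.0, V = (-34.03, 12.34). Then |EV| = |V − E| = 54.22.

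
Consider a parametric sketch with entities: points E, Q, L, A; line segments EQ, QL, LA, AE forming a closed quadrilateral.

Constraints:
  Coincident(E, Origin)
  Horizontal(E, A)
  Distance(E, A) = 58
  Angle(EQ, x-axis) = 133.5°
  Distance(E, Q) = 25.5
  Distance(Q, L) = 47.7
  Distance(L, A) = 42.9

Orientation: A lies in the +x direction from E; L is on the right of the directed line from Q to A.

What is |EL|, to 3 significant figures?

22.3

Checks: |QL| = 47.70 ✓; |LA| = 42.90 ✓.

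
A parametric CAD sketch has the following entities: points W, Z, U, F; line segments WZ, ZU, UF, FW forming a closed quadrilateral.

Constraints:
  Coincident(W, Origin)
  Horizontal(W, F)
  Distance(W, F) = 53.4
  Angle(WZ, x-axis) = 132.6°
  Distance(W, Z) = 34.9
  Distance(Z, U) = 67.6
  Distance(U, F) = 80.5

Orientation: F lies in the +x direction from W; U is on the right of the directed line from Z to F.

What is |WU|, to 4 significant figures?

44.28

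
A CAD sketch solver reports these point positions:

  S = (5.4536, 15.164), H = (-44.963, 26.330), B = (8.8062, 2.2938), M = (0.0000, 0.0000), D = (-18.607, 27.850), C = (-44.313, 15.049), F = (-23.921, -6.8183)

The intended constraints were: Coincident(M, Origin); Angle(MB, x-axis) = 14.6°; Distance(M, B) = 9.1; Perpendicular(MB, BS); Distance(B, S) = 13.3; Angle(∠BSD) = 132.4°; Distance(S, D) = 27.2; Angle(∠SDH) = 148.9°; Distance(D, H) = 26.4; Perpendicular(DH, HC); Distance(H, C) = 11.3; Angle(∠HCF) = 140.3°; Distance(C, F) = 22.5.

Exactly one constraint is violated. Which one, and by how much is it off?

Distance(C, F) = 22.5 — off by 7.40.

M = (0.00, 0.00) ✓; MB at 14.60° ✓; |MB| = 9.100 ✓; ∠(MB, BS) = 90.00° ✓; |BS| = 13.30 ✓; ∠BSD = 132.4° ✓; |SD| = 27.20 ✓; ∠SDH = 148.9° ✓; |DH| = 26.40 ✓; ∠(DH, HC) = 90.00° ✓; |HC| = 11.30 ✓; ∠HCF = 140.3° ✓; |CF| = 29.90 ✗.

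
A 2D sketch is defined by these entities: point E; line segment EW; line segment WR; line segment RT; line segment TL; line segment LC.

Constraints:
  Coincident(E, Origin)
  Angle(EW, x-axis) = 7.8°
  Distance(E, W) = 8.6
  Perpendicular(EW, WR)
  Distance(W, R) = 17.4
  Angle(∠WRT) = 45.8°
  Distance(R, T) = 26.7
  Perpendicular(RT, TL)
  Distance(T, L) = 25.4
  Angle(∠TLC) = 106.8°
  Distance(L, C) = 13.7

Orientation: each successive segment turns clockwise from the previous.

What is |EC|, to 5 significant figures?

23.361

RT is perpendicular to TL, so TL runs at 53.600°; with |TL| = 25.4, L = (4.4641, 20.217). ∠TLC = 106.8° gives LC at -19.600° from the x-axis; with |LC| = 13.7, C = (17.370, 15.621). Then |EC| = |C − E| = 23.361.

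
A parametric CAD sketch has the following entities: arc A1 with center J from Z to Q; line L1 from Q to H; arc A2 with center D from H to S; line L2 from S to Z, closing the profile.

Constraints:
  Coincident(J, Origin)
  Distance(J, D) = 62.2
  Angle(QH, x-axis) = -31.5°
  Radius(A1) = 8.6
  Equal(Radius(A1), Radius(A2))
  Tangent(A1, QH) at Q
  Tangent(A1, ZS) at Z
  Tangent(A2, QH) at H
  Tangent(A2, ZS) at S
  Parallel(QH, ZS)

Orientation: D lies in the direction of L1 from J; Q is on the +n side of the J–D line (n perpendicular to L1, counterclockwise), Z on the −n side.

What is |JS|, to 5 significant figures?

62.792

The slot axis is L1's direction at -31.5°, so u = (cos -31.5°, sin -31.5°) = (0.85264, -0.52250) and n = (−sin -31.5°, cos -31.5°) = (0.52250, 0.85264). J is at the origin and D lies 62.2 along u from J, so D = 62.2·u = (53.034, -32.499). Tangency of A1 to both parallel lines with radius 8.6 puts Q and Z at J ± 8.6·n: Q = (4.4935, 7.3327), Z = (-4.4935, -7.3327). Equal radii place H and S the same way about D: H = D + 8.6·n = (57.528, -25.167), S = D − 8.6·n = (48.541, -39.832). Then |JS| = |S − J| = 62.792.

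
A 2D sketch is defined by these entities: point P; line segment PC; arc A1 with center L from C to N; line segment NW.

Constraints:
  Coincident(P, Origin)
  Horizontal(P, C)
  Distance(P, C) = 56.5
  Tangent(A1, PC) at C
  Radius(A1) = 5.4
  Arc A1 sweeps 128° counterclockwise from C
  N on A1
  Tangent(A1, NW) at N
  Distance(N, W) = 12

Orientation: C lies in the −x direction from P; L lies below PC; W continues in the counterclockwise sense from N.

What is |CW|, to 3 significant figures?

18.4

On A1, C sits at bearing 90° from L; a 128° counterclockwise sweep puts N at bearing 218°, so N = L + 5.4·(cos 218°, sin 218°) = (-60.8, -8.72). Since A1 is tangent to NW there, LN ⟂ NW, so NW runs along (−sin 218°, cos 218°); with |NW| = 12.0, W = (-53.4, -18.2). Then |CW| = |W − C| = 18.4.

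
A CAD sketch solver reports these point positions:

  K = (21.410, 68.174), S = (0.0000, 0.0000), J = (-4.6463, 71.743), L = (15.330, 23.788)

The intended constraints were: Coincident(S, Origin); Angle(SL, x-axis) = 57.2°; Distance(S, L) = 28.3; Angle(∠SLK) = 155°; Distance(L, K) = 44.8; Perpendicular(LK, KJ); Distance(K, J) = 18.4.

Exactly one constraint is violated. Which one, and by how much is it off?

Distance(K, J) = 18.4 — off by 7.90.

S = (0.00, 0.00) ✓; SL at 57.20° ✓; |SL| = 28.30 ✓; ∠SLK = 155.0° ✓; |LK| = 44.80 ✓; ∠(LK, KJ) = 90.00° ✓; |KJ| = 26.30 ✗.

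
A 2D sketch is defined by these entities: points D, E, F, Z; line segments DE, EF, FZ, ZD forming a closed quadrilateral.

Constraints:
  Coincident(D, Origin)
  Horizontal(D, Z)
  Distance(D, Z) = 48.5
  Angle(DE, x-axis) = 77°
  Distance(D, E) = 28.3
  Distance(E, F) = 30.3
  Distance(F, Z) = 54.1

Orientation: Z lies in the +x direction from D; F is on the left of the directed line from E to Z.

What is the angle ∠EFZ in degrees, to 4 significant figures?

66.46°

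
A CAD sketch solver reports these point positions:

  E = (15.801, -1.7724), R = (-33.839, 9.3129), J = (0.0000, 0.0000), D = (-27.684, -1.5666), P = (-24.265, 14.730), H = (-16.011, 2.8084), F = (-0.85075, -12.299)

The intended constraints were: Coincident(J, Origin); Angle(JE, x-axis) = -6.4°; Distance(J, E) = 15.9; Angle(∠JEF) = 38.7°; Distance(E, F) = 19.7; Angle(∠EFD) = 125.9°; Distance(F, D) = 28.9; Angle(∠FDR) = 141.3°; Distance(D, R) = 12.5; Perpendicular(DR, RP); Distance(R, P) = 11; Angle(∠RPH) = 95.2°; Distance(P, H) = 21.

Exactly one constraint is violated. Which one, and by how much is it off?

Distance(P, H) = 21 — off by 6.50.

J = (0.00, 0.00) ✓; JE at -6.400° ✓; |JE| = 15.90 ✓; ∠JEF = 38.70° ✓; |EF| = 19.70 ✓; ∠EFD = 125.9° ✓; |FD| = 28.90 ✓; ∠FDR = 141.3° ✓; |DR| = 12.50 ✓; ∠(DR, RP) = 90.00° ✓; |RP| = 11.00 ✓; ∠RPH = 95.20° ✓; |PH| = 14.50 ✗.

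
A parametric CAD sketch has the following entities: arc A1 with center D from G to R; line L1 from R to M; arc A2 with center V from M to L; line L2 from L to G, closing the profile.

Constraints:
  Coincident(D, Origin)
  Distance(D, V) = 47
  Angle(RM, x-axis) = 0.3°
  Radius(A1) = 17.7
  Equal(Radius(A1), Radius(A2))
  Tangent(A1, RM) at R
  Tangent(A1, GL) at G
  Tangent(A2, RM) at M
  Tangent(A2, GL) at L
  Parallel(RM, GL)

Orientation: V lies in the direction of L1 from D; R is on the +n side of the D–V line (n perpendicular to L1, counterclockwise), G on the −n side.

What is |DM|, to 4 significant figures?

50.22

The slot axis is L1's direction at 0.3°, so u = (cos 0.3°, sin 0.3°) = (1.000, 0.005236) and n = (−sin 0.3°, cos 0.3°) = (-0.005236, 1.000). D is at the origin and V lies 47.0 along u from D, so V = 47.0·u = (47.00, 0.2461). Tangency of A1 to both parallel lines with radius 17.7 puts R and G at D ± 17.7·n: R = (-0.09268, 17.70), G = (0.09268, -17.70). Equal radii place M and L the same way about V: M = V + 17.7·n = (46.91, 17.95), L = V − 17.7·n = (47.09, -17.45). Then |DM| = |M − D| = 50.22.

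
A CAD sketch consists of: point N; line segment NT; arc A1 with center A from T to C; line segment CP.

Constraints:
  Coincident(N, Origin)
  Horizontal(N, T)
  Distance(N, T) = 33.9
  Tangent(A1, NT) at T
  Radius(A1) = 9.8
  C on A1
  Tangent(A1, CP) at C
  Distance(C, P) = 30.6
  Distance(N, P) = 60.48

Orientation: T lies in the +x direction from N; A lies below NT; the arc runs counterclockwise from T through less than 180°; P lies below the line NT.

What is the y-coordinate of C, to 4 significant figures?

-15.98

Checks: N = (0.00, 0.00) ✓; |AC| = 9.800 ✓; ∠(AC, CP) = 90.00° ✓; |CP| = 30.60 ✓; |NP| = 60.48 ✓.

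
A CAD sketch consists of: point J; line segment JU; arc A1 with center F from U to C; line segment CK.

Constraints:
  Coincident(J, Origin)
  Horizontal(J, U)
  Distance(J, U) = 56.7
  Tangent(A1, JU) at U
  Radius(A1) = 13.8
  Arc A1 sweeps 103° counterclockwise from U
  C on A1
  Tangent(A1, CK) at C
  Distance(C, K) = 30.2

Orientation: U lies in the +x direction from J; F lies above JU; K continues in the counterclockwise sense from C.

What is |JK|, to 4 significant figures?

78.49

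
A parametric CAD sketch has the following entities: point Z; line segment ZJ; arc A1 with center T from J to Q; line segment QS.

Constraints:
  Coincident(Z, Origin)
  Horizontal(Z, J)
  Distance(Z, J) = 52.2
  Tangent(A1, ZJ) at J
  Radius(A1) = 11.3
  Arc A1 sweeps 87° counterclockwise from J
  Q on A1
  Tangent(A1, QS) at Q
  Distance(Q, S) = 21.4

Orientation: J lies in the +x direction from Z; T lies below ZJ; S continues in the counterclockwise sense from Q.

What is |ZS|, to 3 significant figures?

51.1

Z is at the origin; ZJ is horizontal with |ZJ| = 52.2 and J on the +x side, so J = (52.2, 0.00). Since A1 is tangent to ZJ there, TJ ⟂ ZJ, so T = J + (0, -11.3) = (52.2, -11.3). On A1, J sits at bearing 90° from T; an 87° counterclockwise sweep puts Q at bearing 177°, so Q = T + 11.3·(cos 177°, sin 177°) = (40.9, -10.7). A1 meets QS tangentially, so TQ is at right angles to QS, so QS runs along (−sin 177°, cos 177°); with |QS| = 21.4, S = (39.8, -32.1). Then |ZS| = |S − Z| = 51.1.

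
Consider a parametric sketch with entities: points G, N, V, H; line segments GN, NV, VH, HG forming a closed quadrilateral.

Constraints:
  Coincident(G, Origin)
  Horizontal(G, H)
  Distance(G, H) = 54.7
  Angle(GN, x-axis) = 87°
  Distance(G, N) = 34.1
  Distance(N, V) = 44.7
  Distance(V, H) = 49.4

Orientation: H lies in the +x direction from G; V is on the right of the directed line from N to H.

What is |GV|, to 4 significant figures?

12.22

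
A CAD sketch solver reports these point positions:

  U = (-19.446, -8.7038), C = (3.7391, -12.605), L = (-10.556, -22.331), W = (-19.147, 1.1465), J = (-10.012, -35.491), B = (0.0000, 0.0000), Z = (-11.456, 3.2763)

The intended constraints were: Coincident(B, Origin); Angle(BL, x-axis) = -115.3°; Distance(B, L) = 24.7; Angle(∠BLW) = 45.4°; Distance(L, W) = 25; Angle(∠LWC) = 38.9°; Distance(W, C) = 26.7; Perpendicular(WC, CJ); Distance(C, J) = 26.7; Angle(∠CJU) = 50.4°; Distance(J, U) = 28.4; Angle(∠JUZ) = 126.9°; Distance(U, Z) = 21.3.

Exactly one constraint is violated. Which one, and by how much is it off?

Distance(U, Z) = 21.3 — off by 6.90.

B = (0.00, 0.00) ✓; BL at -115.3° ✓; |BL| = 24.70 ✓; ∠BLW = 45.40° ✓; |LW| = 25.00 ✓; ∠LWC = 38.90° ✓; |WC| = 26.70 ✓; ∠(WC, CJ) = 90.00° ✓; |CJ| = 26.70 ✓; ∠CJU = 50.40° ✓; |JU| = 28.40 ✓; ∠JUZ = 126.9° ✓; |UZ| = 14.40 ✗.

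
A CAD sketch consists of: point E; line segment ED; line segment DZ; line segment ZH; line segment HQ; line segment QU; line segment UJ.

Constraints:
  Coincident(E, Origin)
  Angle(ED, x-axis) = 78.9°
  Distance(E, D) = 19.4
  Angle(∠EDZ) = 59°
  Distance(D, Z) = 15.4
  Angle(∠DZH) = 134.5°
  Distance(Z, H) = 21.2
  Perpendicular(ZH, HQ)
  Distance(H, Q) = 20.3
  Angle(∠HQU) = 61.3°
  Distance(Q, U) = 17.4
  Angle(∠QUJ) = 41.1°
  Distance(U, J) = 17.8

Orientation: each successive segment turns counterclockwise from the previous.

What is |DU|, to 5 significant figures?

16.759

E is at the origin; ED runs at 78.9° with length 19.4, so D = (3.7349, 19.037). ∠EDZ = 59.0° gives DZ at -160.10° from the x-axis; with |DZ| = 15.4, Z = (-10.746, 13.795). ∠DZH = 134.5° gives ZH at -114.60° from the x-axis; with |ZH| = 21.2, H = (-19.571, -5.4806). The perpendicularity gives HQ at right angles to ZH, so HQ runs at -24.600°; with |HQ| = 20.3, Q = (-1.1132, -13.931). ∠HQU = 61.3° gives QU at 94.100° from the x-axis; with |QU| = 17.4, U = (-2.3572, 3.4244). Then |DU| = |U − D| = 16.759.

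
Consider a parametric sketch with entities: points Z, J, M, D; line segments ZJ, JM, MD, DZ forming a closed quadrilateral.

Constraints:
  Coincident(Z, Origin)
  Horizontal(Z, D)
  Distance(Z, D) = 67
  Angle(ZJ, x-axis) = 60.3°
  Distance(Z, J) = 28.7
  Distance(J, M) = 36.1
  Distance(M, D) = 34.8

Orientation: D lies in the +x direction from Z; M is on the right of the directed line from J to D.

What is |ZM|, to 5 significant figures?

33.289

Z is at the origin; Z and D share the same y with |ZD| = 67.0 and D in +x, so D = (67.0, 0). ZJ runs at 60.3° with |ZJ| = 28.7, so J = (14.220, 24.930). M is determined by |JM| = 36.1 and |MD| = 34.8 together: it lies at the intersection of circle(J, 36.1) and circle(D, 34.8). With |JD| = 58.372, the foot of the radical line on JD is 29.975 from J and the perpendicular offset is √(36.1² − 29.975²) = 20.117. Taking the right-of-JD solution: M = (32.732, -6.0622).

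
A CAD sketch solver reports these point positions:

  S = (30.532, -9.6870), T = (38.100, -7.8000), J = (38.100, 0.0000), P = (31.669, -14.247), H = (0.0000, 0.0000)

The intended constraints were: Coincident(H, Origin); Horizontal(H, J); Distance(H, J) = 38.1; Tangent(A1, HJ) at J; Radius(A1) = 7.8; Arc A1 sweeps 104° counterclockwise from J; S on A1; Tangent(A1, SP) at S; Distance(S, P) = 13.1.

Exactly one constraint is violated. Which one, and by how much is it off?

Distance(S, P) = 13.1 — off by 8.40.

H = (0.00, 0.00) ✓; H.y = 0.00, J.y = 0.00 ✓; |HJ| = 38.10 ✓; ∠(TJ, JH) = 90.00° ✓; |TJ| = 7.800 ✓; bearing(T→S) − bearing(T→J) = 104.0° ✓; |TS| = 7.800 ✓; ∠(TS, SP) = 90.00° ✓; |SP| = 4.700 ✗.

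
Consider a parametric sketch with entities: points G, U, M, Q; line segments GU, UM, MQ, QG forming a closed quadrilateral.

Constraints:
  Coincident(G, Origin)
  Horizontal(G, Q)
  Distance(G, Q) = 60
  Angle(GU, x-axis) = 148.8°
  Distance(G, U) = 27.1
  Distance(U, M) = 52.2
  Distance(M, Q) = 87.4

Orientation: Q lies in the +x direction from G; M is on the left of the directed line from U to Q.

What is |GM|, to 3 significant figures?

61.7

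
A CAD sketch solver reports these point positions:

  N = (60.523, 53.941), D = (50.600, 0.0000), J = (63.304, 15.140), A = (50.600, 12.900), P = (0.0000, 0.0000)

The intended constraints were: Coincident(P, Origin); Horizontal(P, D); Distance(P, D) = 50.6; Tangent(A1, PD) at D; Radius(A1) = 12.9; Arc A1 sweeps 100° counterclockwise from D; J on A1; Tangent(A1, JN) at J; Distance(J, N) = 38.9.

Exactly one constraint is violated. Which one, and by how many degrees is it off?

Tangent(A1, JN) at J — off by 5.90°.

P = (0.00, 0.00) ✓; P.y = 0.00, D.y = 0.00 ✓; |PD| = 50.60 ✓; ∠(AD, DP) = 90.00° ✓; |AD| = 12.90 ✓; bearing(A→J) − bearing(A→D) = 100.0° ✓; |AJ| = 12.90 ✓; ∠(AJ, JN) = 95.90° ✗; |JN| = 38.90 ✓.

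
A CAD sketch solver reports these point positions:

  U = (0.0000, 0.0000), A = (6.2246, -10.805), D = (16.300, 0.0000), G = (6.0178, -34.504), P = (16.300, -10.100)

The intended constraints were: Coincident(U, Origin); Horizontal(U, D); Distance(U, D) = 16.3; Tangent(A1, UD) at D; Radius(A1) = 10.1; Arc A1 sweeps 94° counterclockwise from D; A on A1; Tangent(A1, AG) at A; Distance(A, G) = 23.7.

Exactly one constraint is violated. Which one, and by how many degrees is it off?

Tangent(A1, AG) at A — off by 4.50°.

U = (0.00, 0.00) ✓; U.y = 0.00, D.y = 0.00 ✓; |UD| = 16.30 ✓; ∠(PD, DU) = 90.00° ✓; |PD| = 10.10 ✓; bearing(P→A) − bearing(P→D) = 94.00° ✓; |PA| = 10.10 ✓; ∠(PA, AG) = 94.50° ✗; |AG| = 23.70 ✓.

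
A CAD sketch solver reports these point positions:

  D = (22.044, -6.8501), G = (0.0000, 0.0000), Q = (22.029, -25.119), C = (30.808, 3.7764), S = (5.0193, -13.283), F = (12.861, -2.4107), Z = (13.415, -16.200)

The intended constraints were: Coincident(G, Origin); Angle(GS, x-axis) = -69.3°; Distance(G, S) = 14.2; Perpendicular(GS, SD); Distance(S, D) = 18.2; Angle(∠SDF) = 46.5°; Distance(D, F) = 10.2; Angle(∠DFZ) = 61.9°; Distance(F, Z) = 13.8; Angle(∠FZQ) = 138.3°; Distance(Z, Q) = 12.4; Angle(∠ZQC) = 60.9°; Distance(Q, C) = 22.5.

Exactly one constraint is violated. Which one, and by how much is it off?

Distance(Q, C) = 22.5 — off by 7.70.

G = (0.00, 0.00) ✓; GS at -69.30° ✓; |GS| = 14.20 ✓; ∠(GS, SD) = 90.00° ✓; |SD| = 18.20 ✓; ∠SDF = 46.50° ✓; |DF| = 10.20 ✓; ∠DFZ = 61.90° ✓; |FZ| = 13.80 ✓; ∠FZQ = 138.3° ✓; |ZQ| = 12.40 ✓; ∠ZQC = 60.90° ✓; |QC| = 30.20 ✗.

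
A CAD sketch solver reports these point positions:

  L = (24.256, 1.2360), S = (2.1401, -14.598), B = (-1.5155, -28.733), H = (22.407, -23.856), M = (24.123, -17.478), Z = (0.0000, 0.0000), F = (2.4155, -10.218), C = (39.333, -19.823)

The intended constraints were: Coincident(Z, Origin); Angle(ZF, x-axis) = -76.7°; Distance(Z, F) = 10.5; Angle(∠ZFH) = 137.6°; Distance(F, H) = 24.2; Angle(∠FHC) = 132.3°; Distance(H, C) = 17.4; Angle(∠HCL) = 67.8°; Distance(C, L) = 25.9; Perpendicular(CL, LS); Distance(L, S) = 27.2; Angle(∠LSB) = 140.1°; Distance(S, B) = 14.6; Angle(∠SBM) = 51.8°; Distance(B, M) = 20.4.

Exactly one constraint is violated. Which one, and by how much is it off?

Distance(B, M) = 20.4 — off by 7.60.

Z = (0.00, 0.00) ✓; ZF at -76.70° ✓; |ZF| = 10.50 ✓; ∠ZFH = 137.6° ✓; |FH| = 24.20 ✓; ∠FHC = 132.3° ✓; |HC| = 17.40 ✓; ∠HCL = 67.80° ✓; |CL| = 25.90 ✓; ∠(CL, LS) = 90.00° ✓; |LS| = 27.20 ✓; ∠LSB = 140.1° ✓; |SB| = 14.60 ✓; ∠SBM = 51.80° ✓; |BM| = 28.00 ✗.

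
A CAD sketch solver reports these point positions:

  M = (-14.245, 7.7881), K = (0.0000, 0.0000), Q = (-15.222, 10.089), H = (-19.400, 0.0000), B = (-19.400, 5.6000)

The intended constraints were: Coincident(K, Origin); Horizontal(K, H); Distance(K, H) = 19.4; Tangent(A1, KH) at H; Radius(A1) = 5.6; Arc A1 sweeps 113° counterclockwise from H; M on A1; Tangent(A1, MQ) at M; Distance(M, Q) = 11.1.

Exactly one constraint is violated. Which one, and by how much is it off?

Distance(M, Q) = 11.1 — off by 8.60.

K = (0.00, 0.00) ✓; K.y = 0.00, H.y = 0.00 ✓; |KH| = 19.40 ✓; ∠(BH, HK) = 90.00° ✓; |BH| = 5.600 ✓; bearing(B→M) − bearing(B→H) = 113.0° ✓; |BM| = 5.600 ✓; ∠(BM, MQ) = 89.99° ✓; |MQ| = 2.500 ✗.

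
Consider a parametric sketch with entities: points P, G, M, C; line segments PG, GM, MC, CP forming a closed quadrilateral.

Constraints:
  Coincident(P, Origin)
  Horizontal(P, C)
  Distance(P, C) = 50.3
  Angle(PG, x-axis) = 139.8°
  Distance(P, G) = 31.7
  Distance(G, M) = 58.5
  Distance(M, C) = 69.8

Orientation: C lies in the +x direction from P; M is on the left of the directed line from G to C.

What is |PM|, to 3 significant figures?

64.0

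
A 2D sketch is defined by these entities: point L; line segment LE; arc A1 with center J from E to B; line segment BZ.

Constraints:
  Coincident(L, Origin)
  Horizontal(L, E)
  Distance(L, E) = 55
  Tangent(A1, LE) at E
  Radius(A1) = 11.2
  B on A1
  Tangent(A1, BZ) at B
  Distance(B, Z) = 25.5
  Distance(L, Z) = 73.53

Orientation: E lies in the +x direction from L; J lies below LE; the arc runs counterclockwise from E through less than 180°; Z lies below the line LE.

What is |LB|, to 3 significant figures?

50.0

Checks: |JB| = 11.20 ✓; ∠(JB, BZ) = 90.00° ✓; |BZ| = 25.50 ✓; |LZ| = 73.53 ✓.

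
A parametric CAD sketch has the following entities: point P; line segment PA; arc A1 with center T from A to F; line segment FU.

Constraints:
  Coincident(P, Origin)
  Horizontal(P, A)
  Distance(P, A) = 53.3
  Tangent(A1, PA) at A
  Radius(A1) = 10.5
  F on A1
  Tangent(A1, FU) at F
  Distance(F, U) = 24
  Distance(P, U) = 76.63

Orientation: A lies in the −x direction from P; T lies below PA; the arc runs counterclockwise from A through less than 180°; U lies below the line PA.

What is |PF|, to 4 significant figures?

63.78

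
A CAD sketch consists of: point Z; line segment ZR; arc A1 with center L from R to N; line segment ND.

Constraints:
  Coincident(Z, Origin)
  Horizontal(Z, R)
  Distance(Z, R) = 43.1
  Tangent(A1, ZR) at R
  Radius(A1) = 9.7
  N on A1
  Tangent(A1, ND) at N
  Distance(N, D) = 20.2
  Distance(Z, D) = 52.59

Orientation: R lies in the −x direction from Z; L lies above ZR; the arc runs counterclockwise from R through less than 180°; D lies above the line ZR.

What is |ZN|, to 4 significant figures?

36.62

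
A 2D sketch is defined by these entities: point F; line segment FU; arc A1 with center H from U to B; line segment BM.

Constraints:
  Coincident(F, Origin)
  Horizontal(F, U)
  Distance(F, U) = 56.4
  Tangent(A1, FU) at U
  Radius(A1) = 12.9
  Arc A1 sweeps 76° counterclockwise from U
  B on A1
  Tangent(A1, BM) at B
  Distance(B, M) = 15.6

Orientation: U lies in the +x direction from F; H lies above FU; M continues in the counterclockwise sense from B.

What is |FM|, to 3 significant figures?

76.8

F is at the origin; F and U share the same y with |FU| = 56.4 and U on the +x side, so U = (56.4, 0.00). A1 meets FU tangentially, so HU is at right angles to FU, so H = U + (0, 12.9) = (56.4, 12.9). On A1, U sits at bearing -90° from H; a 76° counterclockwise sweep puts B at bearing -14°, so B = H + 12.9·(cos -14°, sin -14°) = (68.9, 9.78). Tangency of A1 to BM means the radius HB is perpendicular to BM, so BM runs along (−sin -14°, cos -14°); with |BM| = 15.6, M = (72.7, 24.9). Then |FM| = |M − F| = 76.8.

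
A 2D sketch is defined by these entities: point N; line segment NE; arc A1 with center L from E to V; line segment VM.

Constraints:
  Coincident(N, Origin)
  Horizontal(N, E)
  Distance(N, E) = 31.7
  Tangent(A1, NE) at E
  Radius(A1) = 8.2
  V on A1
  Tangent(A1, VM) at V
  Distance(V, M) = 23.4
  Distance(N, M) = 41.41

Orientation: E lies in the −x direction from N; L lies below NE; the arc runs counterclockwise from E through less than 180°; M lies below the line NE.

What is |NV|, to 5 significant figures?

40.609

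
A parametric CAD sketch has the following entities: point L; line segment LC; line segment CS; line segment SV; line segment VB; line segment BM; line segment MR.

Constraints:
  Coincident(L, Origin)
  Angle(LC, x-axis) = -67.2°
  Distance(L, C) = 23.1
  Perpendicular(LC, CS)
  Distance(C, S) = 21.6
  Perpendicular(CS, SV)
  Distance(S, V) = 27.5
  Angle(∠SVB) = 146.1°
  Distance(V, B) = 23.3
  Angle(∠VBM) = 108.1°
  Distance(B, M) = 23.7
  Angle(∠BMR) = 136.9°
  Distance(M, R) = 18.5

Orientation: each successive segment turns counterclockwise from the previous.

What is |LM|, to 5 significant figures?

22.371

L is at the origin; LC runs at -67.2° with length 23.1, so C = (8.9516, -21.295). LC ⟂ CS, so CS runs at 22.800°; with |CS| = 21.6, S = (28.864, -12.925). The perpendicularity gives SV at right angles to CS, so SV runs at 112.80°; with |SV| = 27.5, V = (18.207, 12.427). ∠SVB = 146.1° gives VB at 146.70° from the x-axis; with |VB| = 23.3, B = (-1.2671, 25.219). ∠VBM = 108.1° gives BM at -141.40° from the x-axis; with |BM| = 23.7, M = (-19.789, 10.433). Then |LM| = |M − L| = 22.371.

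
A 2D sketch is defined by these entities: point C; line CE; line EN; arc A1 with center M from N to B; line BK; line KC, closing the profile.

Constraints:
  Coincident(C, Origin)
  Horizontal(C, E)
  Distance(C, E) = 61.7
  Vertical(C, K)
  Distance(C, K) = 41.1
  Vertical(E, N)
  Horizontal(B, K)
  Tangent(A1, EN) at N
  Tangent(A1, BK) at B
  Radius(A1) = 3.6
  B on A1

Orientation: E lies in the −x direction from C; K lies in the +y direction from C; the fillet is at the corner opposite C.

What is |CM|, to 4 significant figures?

69.15

C is at the origin; CE is horizontal with |CE| = 61.7 and E on the −x side, so E = (-61.70, 0.000). CK is vertical with |CK| = 41.1 and K on the +y side, so K = (0.000, 41.10). The virtual corner opposite C is at (-61.70, 41.10). Since A1 is tangent to EN there, MN ⟂ EN and tangency of A1 to BK means the radius MB is perpendicular to BK, with radius 3.6, so the center M sits 3.6 in from both sides at M = (-58.10, 37.50). Then |CM| = |M − C| = 69.15.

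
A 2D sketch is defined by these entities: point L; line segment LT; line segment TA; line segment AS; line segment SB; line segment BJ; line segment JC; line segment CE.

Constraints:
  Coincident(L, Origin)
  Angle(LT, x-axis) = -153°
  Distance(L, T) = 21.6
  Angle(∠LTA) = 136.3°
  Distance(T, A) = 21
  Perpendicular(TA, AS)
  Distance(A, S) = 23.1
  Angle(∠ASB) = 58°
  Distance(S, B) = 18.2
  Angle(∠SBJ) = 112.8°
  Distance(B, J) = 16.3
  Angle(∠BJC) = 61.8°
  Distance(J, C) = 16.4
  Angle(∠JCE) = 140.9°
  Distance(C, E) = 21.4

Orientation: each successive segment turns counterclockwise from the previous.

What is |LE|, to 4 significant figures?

43.85

L is at the origin; LT runs at -153.0° with length 21.6, so T = (-19.25, -9.806). ∠LTA = 136.3° gives TA at -109.3° from the x-axis; with |TA| = 21.0, A = (-26.19, -29.63). The perpendicularity gives AS at right angles to TA, so AS runs at -19.30°; with |AS| = 23.1, S = (-4.385, -37.26). ∠ASB = 58.0° gives SB at 102.7° from the x-axis; with |SB| = 18.2, B = (-8.386, -19.51). ∠SBJ = 112.8° gives BJ at 169.9° from the x-axis; with |BJ| = 16.3, J = (-24.43, -16.65). ∠BJC = 61.8° gives JC at -71.90° from the x-axis; with |JC| = 16.4, C = (-19.34, -32.24). ∠JCE = 140.9° gives CE at -32.80° from the x-axis; with |CE| = 21.4, E = (-1.350, -43.83). Then |LE| = |E − L| = 43.85.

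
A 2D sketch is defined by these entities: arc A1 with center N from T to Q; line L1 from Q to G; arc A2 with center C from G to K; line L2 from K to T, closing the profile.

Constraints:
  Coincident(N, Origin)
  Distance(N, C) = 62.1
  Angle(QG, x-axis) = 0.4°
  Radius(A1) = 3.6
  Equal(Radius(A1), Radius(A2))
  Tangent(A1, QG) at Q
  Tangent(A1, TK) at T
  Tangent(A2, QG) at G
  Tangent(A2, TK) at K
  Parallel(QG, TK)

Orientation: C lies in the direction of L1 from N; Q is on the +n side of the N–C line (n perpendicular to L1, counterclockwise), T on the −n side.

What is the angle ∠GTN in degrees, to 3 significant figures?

83.4°

The slot axis is L1's direction at 0.4°, so u = (cos 0.4°, sin 0.4°) = (1.00, 0.00698) and n = (−sin 0.4°, cos 0.4°) = (-0.00698, 1.00). N is at the origin and C lies 62.1 along u from N, so C = 62.1·u = (62.1, 0.434). Tangency of A1 to both parallel lines with radius 3.6 puts Q and T at N ± 3.6·n: Q = (-0.0251, 3.60), T = (0.0251, -3.60). Equal radii place G and K the same way about C: G = C + 3.6·n = (62.1, 4.03), K = C − 3.6·n = (62.1, -3.17). Then cos ∠GTN = TG·TN / (|TG||TN|), giving 83.4°.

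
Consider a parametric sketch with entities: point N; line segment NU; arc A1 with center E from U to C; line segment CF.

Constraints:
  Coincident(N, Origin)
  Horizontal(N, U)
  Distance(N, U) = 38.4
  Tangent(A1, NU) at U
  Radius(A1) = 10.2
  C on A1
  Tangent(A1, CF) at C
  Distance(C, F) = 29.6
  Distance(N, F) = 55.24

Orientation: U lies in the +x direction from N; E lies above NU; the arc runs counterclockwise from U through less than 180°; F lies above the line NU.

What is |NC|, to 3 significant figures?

49.9

Checks: N = (0.00, 0.00) ✓; |EC| = 10.20 ✓; ∠(EC, CF) = 90.00° ✓; |CF| = 29.60 ✓; |NF| = 55.24 ✓.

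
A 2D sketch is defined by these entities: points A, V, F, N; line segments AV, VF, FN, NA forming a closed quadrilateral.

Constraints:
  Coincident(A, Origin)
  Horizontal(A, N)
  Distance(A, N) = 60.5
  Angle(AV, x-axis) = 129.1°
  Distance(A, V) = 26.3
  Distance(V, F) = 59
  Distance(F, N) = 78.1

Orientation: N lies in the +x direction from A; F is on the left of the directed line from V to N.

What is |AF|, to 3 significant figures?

69.7

Checks: |VF| = 59.00 ✓; |FN| = 78.10 ✓.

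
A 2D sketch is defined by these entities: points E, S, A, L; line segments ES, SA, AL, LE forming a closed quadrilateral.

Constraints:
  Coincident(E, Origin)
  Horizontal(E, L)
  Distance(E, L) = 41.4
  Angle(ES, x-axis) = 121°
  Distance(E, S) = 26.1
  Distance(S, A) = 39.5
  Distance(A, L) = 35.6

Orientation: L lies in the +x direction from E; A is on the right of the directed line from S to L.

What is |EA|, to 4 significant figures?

13.42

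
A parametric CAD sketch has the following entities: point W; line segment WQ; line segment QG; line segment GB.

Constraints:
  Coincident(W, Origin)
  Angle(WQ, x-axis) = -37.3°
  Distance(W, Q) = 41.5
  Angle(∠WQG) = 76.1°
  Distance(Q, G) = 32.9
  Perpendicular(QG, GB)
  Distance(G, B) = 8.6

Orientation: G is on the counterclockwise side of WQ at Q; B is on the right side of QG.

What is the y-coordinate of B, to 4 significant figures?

1.630

W is at the origin; WQ runs at -37.3° with length 41.5, so Q = 41.5·(cos -37.3°, sin -37.3°) = (33.01, -25.15). ∠WQG = 76.1°, so QG runs at -37.3° + (180° − 76.1°) = 66.60° from the x-axis; with |QG| = 32.9, G = Q + 32.9·(cos 66.60°, sin 66.60°) = (46.08, 5.046). The perpendicularity gives GB at right angles to QG; with |GB| = 8.6 on the right of QG, B = G + 8.6·(0.9178, -0.3971) = (53.97, 1.630). So B.y = 1.630.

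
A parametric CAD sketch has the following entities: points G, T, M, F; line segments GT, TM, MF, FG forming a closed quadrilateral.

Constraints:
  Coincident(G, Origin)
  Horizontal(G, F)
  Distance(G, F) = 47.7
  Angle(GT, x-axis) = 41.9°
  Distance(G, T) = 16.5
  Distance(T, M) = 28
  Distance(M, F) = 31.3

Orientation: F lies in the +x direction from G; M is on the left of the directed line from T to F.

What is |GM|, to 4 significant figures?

44.48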